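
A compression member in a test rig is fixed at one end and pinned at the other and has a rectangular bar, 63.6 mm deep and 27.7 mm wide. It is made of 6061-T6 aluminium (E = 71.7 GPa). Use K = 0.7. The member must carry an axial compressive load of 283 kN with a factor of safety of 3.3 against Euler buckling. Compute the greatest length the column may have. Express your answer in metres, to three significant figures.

Buckling occurs about the weak axis: I_min = h·b³/12 with b = 27.7 mm (the shorter side).
I_min = 63.6×27.7³/12 = 1.126×10^5 mm⁴
I = 1.126×10^-7 m⁴
Required critical load P_cr = n·P = 3.3 × 283 = 933.9 kN = 9.339×10^5 N
From P_cr = π²EI/(K·L)²:  L = (1/K)·√(π²EI/P_cr) = (1/0.7)·√(π²×7.17×10^10×1.126×10^-7/9.339×10^5)
L = 0.417 m

L_max ≈ 0.417 m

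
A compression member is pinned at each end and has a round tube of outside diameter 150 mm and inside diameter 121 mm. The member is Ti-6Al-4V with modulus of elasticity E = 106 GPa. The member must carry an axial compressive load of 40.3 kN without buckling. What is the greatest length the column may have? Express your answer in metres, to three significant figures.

d_o = 150 mm, d_i = 121 mm
I = π(d_o⁴ − d_i⁴)/64 = π(150⁴ − 121.0⁴)/64 = 1.433×10^7 mm⁴
I = 1.433×10^-5 m⁴
At the buckling limit P_cr = P = 4.030×10^4 N
From P_cr = π²EI/(K·L)²:  L = (1/K)·√(π²EI/P_cr) = (1/1)·√(π²×1.06×10^11×1.433×10^-5/4.030×10^4)
L = 19.3 m

L_max ≈ 19.3 m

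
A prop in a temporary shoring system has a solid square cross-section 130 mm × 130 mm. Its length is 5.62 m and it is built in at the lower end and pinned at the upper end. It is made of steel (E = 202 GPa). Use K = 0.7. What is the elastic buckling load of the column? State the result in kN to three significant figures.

I = a⁴/12 = 130⁴/12 = 2.380×10^7 mm⁴
I = 2.380×10^7 mm⁴ = 2.380×10^-5 m⁴
Effective length L_e = K·L = 0.7 × 5.62 = 3.934 m
P_cr = π²EI / L_e² = π² × 202×10⁹ × 2.380×10^-5 / 3.934² = 3.066×10^6 N

P_cr ≈ 3070 kN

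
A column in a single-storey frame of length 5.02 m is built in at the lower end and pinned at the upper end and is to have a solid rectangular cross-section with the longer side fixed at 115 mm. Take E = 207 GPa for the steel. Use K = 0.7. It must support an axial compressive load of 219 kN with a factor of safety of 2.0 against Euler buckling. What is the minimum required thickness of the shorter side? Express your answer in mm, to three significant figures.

Required P_cr = n·P = 2.0 × 219 = 438.0 kN
L_e = K·L = 0.7 × 5.02 = 3.514 m
Required I = P_cr·L_e²/(π²E) = 4.380×10^5 × 3.514² / (π² × 2.07×10^11) = 2.647×10^-6 m⁴
I_req = 2.647×10^6 mm⁴
Rectangle, weak axis: I_min = h·b³/12 with h = 115 mm fixed  ⇒  b = (12I/h)^(1/3) = 65.1 mm

b ≈ 65.1 mm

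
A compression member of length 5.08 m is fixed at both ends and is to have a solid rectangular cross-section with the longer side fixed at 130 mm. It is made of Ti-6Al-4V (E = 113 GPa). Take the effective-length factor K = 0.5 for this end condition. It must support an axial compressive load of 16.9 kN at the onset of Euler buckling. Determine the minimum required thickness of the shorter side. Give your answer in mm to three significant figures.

b ≈ 20.8 mm

L_e = K·L = 0.5 × 5.08 = 2.540 m
Required I = P_cr·L_e²/(π²E) = 1.690×10^4 × 2.540² / (π² × 1.13×10^11) = 9.776×10^-8 m⁴
I_req = 9.776×10^4 mm⁴
Rectangle, weak axis: I_min = h·b³/12 with h = 130 mm fixed  ⇒  b = (12I/h)^(1/3) = 20.8 mm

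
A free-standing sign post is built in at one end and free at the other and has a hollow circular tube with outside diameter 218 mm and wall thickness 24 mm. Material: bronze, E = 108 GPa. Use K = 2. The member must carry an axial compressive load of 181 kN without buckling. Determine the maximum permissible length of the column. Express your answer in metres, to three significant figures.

Inner diameter d_i = 218 − 2×24 = 170.0 mm
I = π(d_o⁴ − d_i⁴)/64 = π(218⁴ − 170.0⁴)/64 = 6.987×10^7 mm⁴
I = 6.987×10^-5 m⁴
At the buckling limit P_cr = P = 1.810×10^5 N
From P_cr = π²EI/(K·L)²:  L = (1/K)·√(π²EI/P_cr) = (1/2)·√(π²×1.08×10^11×6.987×10^-5/1.810×10^5)
L = 10.1 m

L_max ≈ 10.1 m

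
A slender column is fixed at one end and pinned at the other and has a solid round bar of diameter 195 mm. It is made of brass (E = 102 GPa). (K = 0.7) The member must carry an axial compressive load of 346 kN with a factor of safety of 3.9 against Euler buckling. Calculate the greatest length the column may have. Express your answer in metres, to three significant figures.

L_max ≈ 10.4 m

I = πd⁴/64 = π×195⁴/64 = 7.098×10^7 mm⁴
I = 7.098×10^-5 m⁴
Required critical load P_cr = n·P = 3.9 × 346 = 1349 kN = 1.349×10^6 N
From P_cr = π²EI/(K·L)²:  L = (1/K)·√(π²EI/P_cr) = (1/0.7)·√(π²×1.02×10^11×7.098×10^-5/1.349×10^6)
L = 10.4 m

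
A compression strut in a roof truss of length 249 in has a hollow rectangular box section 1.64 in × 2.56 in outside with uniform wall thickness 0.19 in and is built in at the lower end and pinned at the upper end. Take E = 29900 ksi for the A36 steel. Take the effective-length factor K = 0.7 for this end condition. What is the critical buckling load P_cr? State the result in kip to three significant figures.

Inner dimensions: h_i = 2.56 − 2×0.19 = 2.180 in, b_i = 1.64 − 2×0.19 = 1.260 in
Weak-axis I_min = (h_o·b_o³ − h_i·b_i³)/12 with b_o = 1.64, b_i = 1.260 in (shorter outer/inner sides).
I_min = (2.56×1.64³ − 2.180×1.260³)/12 = 0.5776 in⁴
Effective length L_e = K·L = 0.7 × 249 = 174.3 in
P_cr = π²EI / L_e² = π² × 29900×10³ × 0.5776 / 174.3² = 5.611×10^3 lb

P_cr ≈ 5.61 kip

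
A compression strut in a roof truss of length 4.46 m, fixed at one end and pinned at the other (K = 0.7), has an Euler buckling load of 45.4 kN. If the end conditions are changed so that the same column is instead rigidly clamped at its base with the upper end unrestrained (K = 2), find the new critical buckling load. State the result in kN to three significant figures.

P_cr ≈ 5.56 kN

P_cr ∝ 1/K², so P_cr,new = P_cr,old × (K_old/K_new)² = 45.4 × (0.7/2)²
= 45.4 × 0.1225 = 5.56 kN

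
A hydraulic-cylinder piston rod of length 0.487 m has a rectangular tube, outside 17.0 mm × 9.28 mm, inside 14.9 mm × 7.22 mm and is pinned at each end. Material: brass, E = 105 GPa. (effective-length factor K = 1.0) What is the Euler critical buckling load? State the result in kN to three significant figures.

P_cr ≈ 2.91 kN

Weak-axis I_min = (h_o·b_o³ − h_i·b_i³)/12 with b_o = 9.28, b_i = 7.220 mm (shorter outer/inner sides).
I_min = (17.0×9.28³ − 14.90×7.220³)/12 = 664.8 mm⁴
I = 664.8 mm⁴ = 6.648×10^-10 m⁴
Effective length L_e = K·L = 1 × 0.487 = 0.4870 m
P_cr = π²EI / L_e² = π² × 105×10⁹ × 6.648×10^-10 / 0.4870² = 2.905×10^3 N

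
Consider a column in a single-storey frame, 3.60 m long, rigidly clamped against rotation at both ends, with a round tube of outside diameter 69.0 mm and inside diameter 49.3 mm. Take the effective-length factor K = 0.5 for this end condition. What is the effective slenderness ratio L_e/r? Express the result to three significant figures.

λ ≈ 84.9

d_o = 69.0 mm, d_i = 49.3 mm
I = π(d_o⁴ − d_i⁴)/64 = π(69.0⁴ − 49.30⁴)/64 = 8.227×10^5 mm⁴
A = 1.830×10^3 mm²;  r_min = √(I/A) = √(8.227×10^5/1.830×10^3) = 21.20 mm
L_e = K·L = 0.5 × 3.60 m = 1.800 m = 1800.0 mm
λ = L_e / r_min = 1800.0 / 21.20 = 84.9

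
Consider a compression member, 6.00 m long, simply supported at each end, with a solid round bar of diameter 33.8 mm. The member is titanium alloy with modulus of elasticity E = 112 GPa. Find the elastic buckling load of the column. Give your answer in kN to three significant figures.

P_cr ≈ 1.97 kN

I = πd⁴/64 = π×33.8⁴/64 = 6.407×10^4 mm⁴
I = 6.407×10^4 mm⁴ = 6.407×10^-8 m⁴
Effective length L_e = K·L = 1 × 6.00 = 6.000 m
P_cr = π²EI / L_e² = π² × 112×10⁹ × 6.407×10^-8 / 6.000² = 1.967×10^3 N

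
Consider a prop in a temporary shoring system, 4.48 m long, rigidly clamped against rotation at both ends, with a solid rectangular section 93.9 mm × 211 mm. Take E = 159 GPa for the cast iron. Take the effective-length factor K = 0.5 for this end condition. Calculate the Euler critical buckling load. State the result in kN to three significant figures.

Buckling occurs about the weak axis: I_min = h·b³/12 with b = 93.9 mm (the shorter side).
I_min = 211×93.9³/12 = 1.456×10^7 mm⁴
I = 1.456×10^7 mm⁴ = 1.456×10^-5 m⁴
Effective length L_e = K·L = 0.5 × 4.48 = 2.240 m
P_cr = π²EI / L_e² = π² × 159×10⁹ × 1.456×10^-5 / 2.240² = 4.553×10^6 N

P_cr ≈ 4550 kN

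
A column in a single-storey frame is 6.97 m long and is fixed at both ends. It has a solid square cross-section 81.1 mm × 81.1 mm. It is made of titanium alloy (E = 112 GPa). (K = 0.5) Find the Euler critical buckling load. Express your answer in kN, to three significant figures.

P_cr ≈ 328 kN

I = a⁴/12 = 81.1⁴/12 = 3.605×10^6 mm⁴
I = 3.605×10^6 mm⁴ = 3.605×10^-6 m⁴
Effective length L_e = K·L = 0.5 × 6.97 = 3.485 m
P_cr = π²EI / L_e² = π² × 112×10⁹ × 3.605×10^-6 / 3.485² = 3.281×10^5 N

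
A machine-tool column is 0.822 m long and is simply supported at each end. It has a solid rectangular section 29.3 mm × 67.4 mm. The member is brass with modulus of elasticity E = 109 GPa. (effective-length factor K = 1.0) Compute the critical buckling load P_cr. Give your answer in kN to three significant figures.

P_cr ≈ 225 kN

Buckling occurs about the weak axis: I_min = h·b³/12 with b = 29.3 mm (the shorter side).
I_min = 67.4×29.3³/12 = 1.413×10^5 mm⁴
I = 1.413×10^5 mm⁴ = 1.413×10^-7 m⁴
Effective length L_e = K·L = 1 × 0.822 = 0.8220 m
P_cr = π²EI / L_e² = π² × 109×10⁹ × 1.413×10^-7 / 0.8220² = 2.249×10^5 N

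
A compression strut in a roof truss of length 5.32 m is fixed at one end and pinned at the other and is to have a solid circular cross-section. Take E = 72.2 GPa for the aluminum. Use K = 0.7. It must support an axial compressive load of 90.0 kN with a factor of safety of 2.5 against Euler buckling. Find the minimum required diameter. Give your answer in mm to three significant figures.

d ≈ 97.2 mm

Required P_cr = n·P = 2.5 × 90.0 = 225.0 kN
L_e = K·L = 0.7 × 5.32 = 3.724 m
Required I = P_cr·L_e²/(π²E) = 2.250×10^5 × 3.724² / (π² × 7.22×10^10) = 4.379×10^-6 m⁴
I_req = 4.379×10^6 mm⁴
Solid circle: I = πd⁴/64  ⇒  d = (64I/π)^(1/4) = (64×4.379×10^6/π)^(1/4) = 97.2 mm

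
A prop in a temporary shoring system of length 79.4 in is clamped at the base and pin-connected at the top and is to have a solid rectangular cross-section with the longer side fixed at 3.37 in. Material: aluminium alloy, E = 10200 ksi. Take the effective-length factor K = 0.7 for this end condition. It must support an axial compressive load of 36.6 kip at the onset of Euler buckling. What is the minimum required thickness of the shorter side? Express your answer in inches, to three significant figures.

b ≈ 1.59 in

L_e = K·L = 0.7 × 79.4 = 55.58 in
Required I = P_cr·L_e²/(π²E) = 3.660×10^4 × 55.58² / (π² × 1.02×10^7) = 1.123 in⁴
Rectangle, weak axis: I_min = h·b³/12 with h = 3.37 in fixed  ⇒  b = (12I/h)^(1/3) = 1.59 in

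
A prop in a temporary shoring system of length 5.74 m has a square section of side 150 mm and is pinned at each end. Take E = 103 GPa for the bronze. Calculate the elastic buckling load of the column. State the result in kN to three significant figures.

I = a⁴/12 = 150⁴/12 = 4.219×10^7 mm⁴
I = 4.219×10^7 mm⁴ = 4.219×10^-5 m⁴
Effective length L_e = K·L = 1 × 5.74 = 5.740 m
P_cr = π²EI / L_e² = π² × 103×10⁹ × 4.219×10^-5 / 5.740² = 1.302×10^6 N

P_cr ≈ 1300 kN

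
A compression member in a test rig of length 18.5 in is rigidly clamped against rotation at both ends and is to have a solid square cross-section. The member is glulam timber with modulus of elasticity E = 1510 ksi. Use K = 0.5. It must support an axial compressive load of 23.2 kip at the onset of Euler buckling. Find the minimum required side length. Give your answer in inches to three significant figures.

L_e = K·L = 0.5 × 18.5 = 9.250 in
Required I = P_cr·L_e²/(π²E) = 2.320×10^4 × 9.250² / (π² × 1.51×10^6) = 0.1332 in⁴
Solid square: I = a⁴/12  ⇒  a = (12I)^(1/4) = (12×0.1332)^(1/4) = 1.12 in

a ≈ 1.12 in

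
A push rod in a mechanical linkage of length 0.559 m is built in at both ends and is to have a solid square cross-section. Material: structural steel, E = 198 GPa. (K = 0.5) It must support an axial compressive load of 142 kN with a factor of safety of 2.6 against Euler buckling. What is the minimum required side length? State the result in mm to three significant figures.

Required P_cr = n·P = 2.6 × 142 = 369.2 kN
L_e = K·L = 0.5 × 0.559 = 0.2795 m
Required I = P_cr·L_e²/(π²E) = 3.692×10^5 × 0.2795² / (π² × 1.98×10^11) = 1.476×10^-8 m⁴
I_req = 1.476×10^4 mm⁴
Solid square: I = a⁴/12  ⇒  a = (12I)^(1/4) = (12×1.476×10^4)^(1/4) = 20.5 mm

a ≈ 20.5 mm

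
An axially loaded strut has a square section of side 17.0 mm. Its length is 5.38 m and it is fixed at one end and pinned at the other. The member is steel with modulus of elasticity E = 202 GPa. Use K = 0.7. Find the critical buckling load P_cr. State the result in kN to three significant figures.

I = a⁴/12 = 17.0⁴/12 = 6.960×10^3 mm⁴
I = 6.960×10^3 mm⁴ = 6.960×10^-9 m⁴
Effective length L_e = K·L = 0.7 × 5.38 = 3.766 m
P_cr = π²EI / L_e² = π² × 202×10⁹ × 6.960×10^-9 / 3.766² = 978.4 N

P_cr ≈ 0.978 kN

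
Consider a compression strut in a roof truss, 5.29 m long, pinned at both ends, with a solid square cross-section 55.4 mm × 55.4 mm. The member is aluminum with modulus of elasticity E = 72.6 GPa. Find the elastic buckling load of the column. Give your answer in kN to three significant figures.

I = a⁴/12 = 55.4⁴/12 = 7.850×10^5 mm⁴
I = 7.850×10^5 mm⁴ = 7.850×10^-7 m⁴
Effective length L_e = K·L = 1 × 5.29 = 5.290 m
P_cr = π²EI / L_e² = π² × 72.6×10⁹ × 7.850×10^-7 / 5.290² = 2.010×10^4 N

P_cr ≈ 20.1 kN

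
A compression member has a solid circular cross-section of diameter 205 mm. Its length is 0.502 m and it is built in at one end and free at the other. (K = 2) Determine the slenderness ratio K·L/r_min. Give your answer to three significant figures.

λ ≈ 19.6

I = πd⁴/64 = π×205⁴/64 = 8.669×10^7 mm⁴
A = 3.301×10^4 mm²;  r_min = √(I/A) = √(8.669×10^7/3.301×10^4) = 51.25 mm
L_e = K·L = 2 × 0.502 m = 1.004 m = 1004.0 mm
λ = L_e / r_min = 1004.0 / 51.25 = 19.6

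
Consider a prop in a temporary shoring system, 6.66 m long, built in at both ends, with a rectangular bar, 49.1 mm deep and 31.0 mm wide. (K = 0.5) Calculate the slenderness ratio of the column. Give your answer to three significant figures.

λ ≈ 372

For a rectangle r_min = b/√12 = 31.0/√12 = 8.949 mm
L_e = K·L = 0.5 × 6.66 m = 3.330 m = 3330.0 mm
λ = L_e / r_min = 3330.0 / 8.949 = 372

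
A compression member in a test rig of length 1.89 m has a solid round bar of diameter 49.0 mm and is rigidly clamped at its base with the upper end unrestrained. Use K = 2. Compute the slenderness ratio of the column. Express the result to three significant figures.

I = πd⁴/64 = π×49.0⁴/64 = 2.830×10^5 mm⁴
A = 1.886×10^3 mm²;  r_min = √(I/A) = √(2.830×10^5/1.886×10^3) = 12.25 mm
L_e = K·L = 2 × 1.89 m = 3.780 m = 3780.0 mm
λ = L_e / r_min = 3780.0 / 12.25 = 309

λ ≈ 309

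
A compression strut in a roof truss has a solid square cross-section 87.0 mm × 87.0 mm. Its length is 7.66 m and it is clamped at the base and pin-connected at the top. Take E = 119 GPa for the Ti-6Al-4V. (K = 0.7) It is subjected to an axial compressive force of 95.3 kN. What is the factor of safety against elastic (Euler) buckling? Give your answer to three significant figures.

I = a⁴/12 = 87.0⁴/12 = 4.774×10^6 mm⁴
I = 4.774×10^6 mm⁴ = 4.774×10^-6 m⁴
Effective length L_e = K·L = 0.7 × 7.66 = 5.362 m
P_cr = π²EI / L_e² = π² × 119×10⁹ × 4.774×10^-6 / 5.362² = 1.950×10^5 N
Factor of safety n = P_cr / P = 195.02 / 95.3 = 2.05

n ≈ 2.05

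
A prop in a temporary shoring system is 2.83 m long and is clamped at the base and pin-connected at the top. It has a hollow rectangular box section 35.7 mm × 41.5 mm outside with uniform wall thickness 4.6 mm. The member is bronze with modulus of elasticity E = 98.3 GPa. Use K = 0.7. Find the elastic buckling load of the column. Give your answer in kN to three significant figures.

P_cr ≈ 26.5 kN

Inner dimensions: h_i = 41.5 − 2×4.6 = 32.30 mm, b_i = 35.7 − 2×4.6 = 26.50 mm
Weak-axis I_min = (h_o·b_o³ − h_i·b_i³)/12 with b_o = 35.7, b_i = 26.50 mm (shorter outer/inner sides).
I_min = (41.5×35.7³ − 32.30×26.50³)/12 = 1.073×10^5 mm⁴
I = 1.073×10^5 mm⁴ = 1.073×10^-7 m⁴
Effective length L_e = K·L = 0.7 × 2.83 = 1.981 m
P_cr = π²EI / L_e² = π² × 98.3×10⁹ × 1.073×10^-7 / 1.981² = 2.652×10^4 N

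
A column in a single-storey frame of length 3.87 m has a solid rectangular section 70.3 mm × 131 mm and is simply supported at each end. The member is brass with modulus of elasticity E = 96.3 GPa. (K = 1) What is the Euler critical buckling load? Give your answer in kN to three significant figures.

P_cr ≈ 241 kN

Buckling occurs about the weak axis: I_min = h·b³/12 with b = 70.3 mm (the shorter side).
I_min = 131×70.3³/12 = 3.793×10^6 mm⁴
I = 3.793×10^6 mm⁴ = 3.793×10^-6 m⁴
Effective length L_e = K·L = 1 × 3.87 = 3.870 m
P_cr = π²EI / L_e² = π² × 96.3×10⁹ × 3.793×10^-6 / 3.870² = 2.407×10^5 N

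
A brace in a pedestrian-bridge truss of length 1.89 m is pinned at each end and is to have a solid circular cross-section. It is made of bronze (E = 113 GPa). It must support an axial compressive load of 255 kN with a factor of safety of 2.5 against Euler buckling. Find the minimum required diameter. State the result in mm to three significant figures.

d ≈ 80.3 mm

Required P_cr = n·P = 2.5 × 255 = 637.5 kN
L_e = K·L = 1 × 1.89 = 1.890 m
Required I = P_cr·L_e²/(π²E) = 6.375×10^5 × 1.890² / (π² × 1.13×10^11) = 2.042×10^-6 m⁴
I_req = 2.042×10^6 mm⁴
Solid circle: I = πd⁴/64  ⇒  d = (64I/π)^(1/4) = (64×2.042×10^6/π)^(1/4) = 80.3 mm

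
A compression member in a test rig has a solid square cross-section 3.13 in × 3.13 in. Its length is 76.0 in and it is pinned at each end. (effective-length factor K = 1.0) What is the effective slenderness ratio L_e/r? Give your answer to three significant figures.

λ ≈ 84.1

For a square r = a/√12 = 3.13/√12 = 0.9036 in
L_e = K·L = 1 × 76.0 = 76.00 in
λ = L_e / r_min = 76.000 / 0.9036 = 84.1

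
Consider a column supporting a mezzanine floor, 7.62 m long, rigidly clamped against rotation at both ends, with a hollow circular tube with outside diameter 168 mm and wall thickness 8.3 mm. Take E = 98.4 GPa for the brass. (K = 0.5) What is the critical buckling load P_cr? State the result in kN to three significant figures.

Inner diameter d_i = 168 − 2×8.3 = 151.4 mm
I = π(d_o⁴ − d_i⁴)/64 = π(168⁴ − 151.4⁴)/64 = 1.331×10^7 mm⁴
I = 1.331×10^7 mm⁴ = 1.331×10^-5 m⁴
Effective length L_e = K·L = 0.5 × 7.62 = 3.810 m
P_cr = π²EI / L_e² = π² × 98.4×10⁹ × 1.331×10^-5 / 3.810² = 8.906×10^5 N

P_cr ≈ 891 kN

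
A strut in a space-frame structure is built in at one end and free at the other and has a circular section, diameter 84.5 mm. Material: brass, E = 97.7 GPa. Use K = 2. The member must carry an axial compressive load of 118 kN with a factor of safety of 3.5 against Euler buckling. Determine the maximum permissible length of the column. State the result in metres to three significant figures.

L_max ≈ 1.21 m

I = πd⁴/64 = π×84.5⁴/64 = 2.503×10^6 mm⁴
I = 2.503×10^-6 m⁴
Required critical load P_cr = n·P = 3.5 × 118 = 413.0 kN = 4.130×10^5 N
From P_cr = π²EI/(K·L)²:  L = (1/K)·√(π²EI/P_cr) = (1/2)·√(π²×9.77×10^10×2.503×10^-6/4.130×10^5)
L = 1.21 m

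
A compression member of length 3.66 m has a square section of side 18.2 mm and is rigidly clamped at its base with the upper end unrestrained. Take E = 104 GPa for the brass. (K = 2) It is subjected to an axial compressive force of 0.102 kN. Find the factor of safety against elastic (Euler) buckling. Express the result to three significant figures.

n ≈ 1.72

I = a⁴/12 = 18.2⁴/12 = 9.143×10^3 mm⁴
I = 9.143×10^3 mm⁴ = 9.143×10^-9 m⁴
Effective length L_e = K·L = 2 × 3.66 = 7.320 m
P_cr = π²EI / L_e² = π² × 104×10⁹ × 9.143×10^-9 / 7.320² = 175.2 N
Factor of safety n = P_cr / P = 0.17515 / 0.102 = 1.72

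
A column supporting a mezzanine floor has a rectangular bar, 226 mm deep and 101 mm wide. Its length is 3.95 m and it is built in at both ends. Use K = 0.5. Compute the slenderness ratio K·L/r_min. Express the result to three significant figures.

λ ≈ 67.7

For a rectangle r_min = b/√12 = 101/√12 = 29.16 mm
L_e = K·L = 0.5 × 3.95 m = 1.975 m = 1975.0 mm
λ = L_e / r_min = 1975.0 / 29.16 = 67.7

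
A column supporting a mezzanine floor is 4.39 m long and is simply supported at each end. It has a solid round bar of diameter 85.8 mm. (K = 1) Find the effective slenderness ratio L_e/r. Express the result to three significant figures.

λ ≈ 205

For a solid circle r = d/4 = 85.8/4 = 21.45 mm
L_e = K·L = 1 × 4.39 m = 4.390 m = 4390.0 mm
λ = L_e / r_min = 4390.0 / 21.45 = 205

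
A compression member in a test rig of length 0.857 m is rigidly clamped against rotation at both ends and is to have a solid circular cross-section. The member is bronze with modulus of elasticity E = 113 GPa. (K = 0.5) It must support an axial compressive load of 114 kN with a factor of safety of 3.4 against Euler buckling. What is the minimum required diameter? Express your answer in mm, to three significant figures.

Required P_cr = n·P = 3.4 × 114 = 387.6 kN
L_e = K·L = 0.5 × 0.857 = 0.4285 m
Required I = P_cr·L_e²/(π²E) = 3.876×10^5 × 0.4285² / (π² × 1.13×10^11) = 6.381×10^-8 m⁴
I_req = 6.381×10^4 mm⁴
Solid circle: I = πd⁴/64  ⇒  d = (64I/π)^(1/4) = (64×6.381×10^4/π)^(1/4) = 33.8 mm

d ≈ 33.8 mm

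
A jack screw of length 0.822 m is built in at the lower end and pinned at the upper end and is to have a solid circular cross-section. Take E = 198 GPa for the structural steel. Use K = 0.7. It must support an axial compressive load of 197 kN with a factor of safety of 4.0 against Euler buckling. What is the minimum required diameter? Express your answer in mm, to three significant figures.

d ≈ 40.6 mm

Required P_cr = n·P = 4.0 × 197 = 788.0 kN
L_e = K·L = 0.7 × 0.822 = 0.5754 m
Required I = P_cr·L_e²/(π²E) = 7.880×10^5 × 0.5754² / (π² × 1.98×10^11) = 1.335×10^-7 m⁴
I_req = 1.335×10^5 mm⁴
Solid circle: I = πd⁴/64  ⇒  d = (64I/π)^(1/4) = (64×1.335×10^5/π)^(1/4) = 40.6 mm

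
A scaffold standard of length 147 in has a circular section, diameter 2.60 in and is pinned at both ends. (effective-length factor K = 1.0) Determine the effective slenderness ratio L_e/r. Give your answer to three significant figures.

λ ≈ 226

I = πd⁴/64 = π×2.60⁴/64 = 2.243 in⁴
A = 5.309 in²;  r_min = √(I/A) = √(2.243/5.309) = 0.6500 in
L_e = K·L = 1 × 147 = 147.0 in
λ = L_e / r_min = 147.00 / 0.6500 = 226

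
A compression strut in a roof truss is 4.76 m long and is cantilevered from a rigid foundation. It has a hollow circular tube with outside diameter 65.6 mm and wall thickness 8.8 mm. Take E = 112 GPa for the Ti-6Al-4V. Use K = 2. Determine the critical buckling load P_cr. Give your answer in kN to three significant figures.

P_cr ≈ 7.91 kN

Inner diameter d_i = 65.6 − 2×8.8 = 48.00 mm
I = π(d_o⁴ − d_i⁴)/64 = π(65.6⁴ − 48.00⁴)/64 = 6.485×10^5 mm⁴
I = 6.485×10^5 mm⁴ = 6.485×10^-7 m⁴
Effective length L_e = K·L = 2 × 4.76 = 9.520 m
P_cr = π²EI / L_e² = π² × 112×10⁹ × 6.485×10^-7 / 9.520² = 7.909×10^3 N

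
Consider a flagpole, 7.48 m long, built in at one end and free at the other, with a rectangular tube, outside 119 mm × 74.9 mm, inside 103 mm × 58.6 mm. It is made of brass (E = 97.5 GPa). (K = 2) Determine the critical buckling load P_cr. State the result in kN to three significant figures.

P_cr ≈ 10.5 kN

Weak-axis I_min = (h_o·b_o³ − h_i·b_i³)/12 with b_o = 74.9, b_i = 58.60 mm (shorter outer/inner sides).
I_min = (119×74.9³ − 103.0×58.60³)/12 = 2.440×10^6 mm⁴
I = 2.440×10^6 mm⁴ = 2.440×10^-6 m⁴
Effective length L_e = K·L = 2 × 7.48 = 14.96 m
P_cr = π²EI / L_e² = π² × 97.5×10⁹ × 2.440×10^-6 / 14.96² = 1.049×10^4 N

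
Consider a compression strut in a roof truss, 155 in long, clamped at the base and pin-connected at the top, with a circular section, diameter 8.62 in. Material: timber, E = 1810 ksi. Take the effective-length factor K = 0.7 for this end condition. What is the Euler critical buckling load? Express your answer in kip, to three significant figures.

I = πd⁴/64 = π×8.62⁴/64 = 271.0 in⁴
Effective length L_e = K·L = 0.7 × 155 = 108.5 in
P_cr = π²EI / L_e² = π² × 1810×10³ × 271.0 / 108.5² = 4.113×10^5 lb

P_cr ≈ 411 kip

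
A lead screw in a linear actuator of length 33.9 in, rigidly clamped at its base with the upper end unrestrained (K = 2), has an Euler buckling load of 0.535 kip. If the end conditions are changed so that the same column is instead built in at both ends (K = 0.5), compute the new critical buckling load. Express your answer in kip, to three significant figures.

P_cr ∝ 1/K², so P_cr,new = P_cr,old × (K_old/K_new)² = 0.535 × (2/0.5)²
= 0.535 × 16.00 = 8.56 kip

P_cr ≈ 8.56 kip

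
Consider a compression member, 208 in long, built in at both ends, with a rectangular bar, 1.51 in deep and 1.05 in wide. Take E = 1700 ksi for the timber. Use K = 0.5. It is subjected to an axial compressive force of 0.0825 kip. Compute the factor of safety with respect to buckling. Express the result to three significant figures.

Buckling occurs about the weak axis: I_min = h·b³/12 with b = 1.05 in (the shorter side).
I_min = 1.51×1.05³/12 = 0.1457 in⁴
Effective length L_e = K·L = 0.5 × 208 = 104.0 in
P_cr = π²EI / L_e² = π² × 1700×10³ × 0.1457 / 104.0² = 226.0 lb
Factor of safety n = P_cr / P = 0.22597 / 0.0825 = 2.74

n ≈ 2.74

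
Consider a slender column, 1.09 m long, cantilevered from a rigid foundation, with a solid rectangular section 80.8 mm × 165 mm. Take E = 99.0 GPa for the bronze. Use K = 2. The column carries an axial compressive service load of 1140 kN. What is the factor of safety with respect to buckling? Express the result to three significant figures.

Buckling occurs about the weak axis: I_min = h·b³/12 with b = 80.8 mm (the shorter side).
I_min = 165×80.8³/12 = 7.253×10^6 mm⁴
I = 7.253×10^6 mm⁴ = 7.253×10^-6 m⁴
Effective length L_e = K·L = 2 × 1.09 = 2.180 m
P_cr = π²EI / L_e² = π² × 99.0×10⁹ × 7.253×10^-6 / 2.180² = 1.491×10^6 N
Factor of safety n = P_cr / P = 1491.3 / 1140 = 1.31

n ≈ 1.31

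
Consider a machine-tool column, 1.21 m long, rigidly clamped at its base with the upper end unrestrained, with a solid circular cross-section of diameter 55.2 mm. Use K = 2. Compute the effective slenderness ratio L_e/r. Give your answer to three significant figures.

For a solid circle r = d/4 = 55.2/4 = 13.80 mm
L_e = K·L = 2 × 1.21 m = 2.420 m = 2420.0 mm
λ = L_e / r_min = 2420.0 / 13.80 = 175

λ ≈ 175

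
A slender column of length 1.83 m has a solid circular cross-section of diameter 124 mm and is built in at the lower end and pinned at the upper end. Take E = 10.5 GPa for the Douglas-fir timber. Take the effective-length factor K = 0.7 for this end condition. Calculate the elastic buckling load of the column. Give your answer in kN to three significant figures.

P_cr ≈ 733 kN

I = πd⁴/64 = π×124⁴/64 = 1.161×10^7 mm⁴
I = 1.161×10^7 mm⁴ = 1.161×10^-5 m⁴
Effective length L_e = K·L = 0.7 × 1.83 = 1.281 m
P_cr = π²EI / L_e² = π² × 10.5×10⁹ × 1.161×10^-5 / 1.281² = 7.329×10^5 N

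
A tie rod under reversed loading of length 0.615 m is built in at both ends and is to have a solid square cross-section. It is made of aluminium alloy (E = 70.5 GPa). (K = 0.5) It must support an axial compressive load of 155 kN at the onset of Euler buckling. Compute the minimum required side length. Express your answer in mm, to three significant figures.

a ≈ 22.4 mm

L_e = K·L = 0.5 × 0.615 = 0.3075 m
Required I = P_cr·L_e²/(π²E) = 1.550×10^5 × 0.3075² / (π² × 7.05×10^10) = 2.106×10^-8 m⁴
I_req = 2.106×10^4 mm⁴
Solid square: I = a⁴/12  ⇒  a = (12I)^(1/4) = (12×2.106×10^4)^(1/4) = 22.4 mm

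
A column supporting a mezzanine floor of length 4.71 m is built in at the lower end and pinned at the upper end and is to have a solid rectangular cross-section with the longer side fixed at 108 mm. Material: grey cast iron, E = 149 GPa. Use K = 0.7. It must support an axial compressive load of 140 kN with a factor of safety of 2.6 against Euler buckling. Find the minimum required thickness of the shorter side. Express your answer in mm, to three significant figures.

Required P_cr = n·P = 2.6 × 140 = 364.0 kN
L_e = K·L = 0.7 × 4.71 = 3.297 m
Required I = P_cr·L_e²/(π²E) = 3.640×10^5 × 3.297² / (π² × 1.49×10^11) = 2.691×10^-6 m⁴
I_req = 2.691×10^6 mm⁴
Rectangle, weak axis: I_min = h·b³/12 with h = 108 mm fixed  ⇒  b = (12I/h)^(1/3) = 66.9 mm

b ≈ 66.9 mm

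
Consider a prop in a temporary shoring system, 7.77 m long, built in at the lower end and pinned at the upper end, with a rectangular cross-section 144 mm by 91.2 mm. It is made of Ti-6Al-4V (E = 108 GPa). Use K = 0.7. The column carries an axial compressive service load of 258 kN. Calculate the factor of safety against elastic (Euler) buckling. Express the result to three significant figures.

n ≈ 1.27

Buckling occurs about the weak axis: I_min = h·b³/12 with b = 91.2 mm (the shorter side).
I_min = 144×91.2³/12 = 9.103×10^6 mm⁴
I = 9.103×10^6 mm⁴ = 9.103×10^-6 m⁴
Effective length L_e = K·L = 0.7 × 7.77 = 5.439 m
P_cr = π²EI / L_e² = π² × 108×10⁹ × 9.103×10^-6 / 5.439² = 3.280×10^5 N
Factor of safety n = P_cr / P = 327.98 / 258 = 1.27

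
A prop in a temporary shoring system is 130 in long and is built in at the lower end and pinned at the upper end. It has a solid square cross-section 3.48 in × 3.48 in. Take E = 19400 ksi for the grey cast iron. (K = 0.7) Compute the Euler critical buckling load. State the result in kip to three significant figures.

I = a⁴/12 = 3.48⁴/12 = 12.22 in⁴
Effective length L_e = K·L = 0.7 × 130 = 91.00 in
P_cr = π²EI / L_e² = π² × 19400×10³ × 12.22 / 91.00² = 2.826×10^5 lb

P_cr ≈ 283 kip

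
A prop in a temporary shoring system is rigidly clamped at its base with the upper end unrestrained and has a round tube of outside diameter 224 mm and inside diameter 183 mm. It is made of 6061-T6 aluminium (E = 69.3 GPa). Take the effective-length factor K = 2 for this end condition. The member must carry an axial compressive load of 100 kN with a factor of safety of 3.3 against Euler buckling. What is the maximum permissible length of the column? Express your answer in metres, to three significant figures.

L_max ≈ 5.96 m

d_o = 224 mm, d_i = 183 mm
I = π(d_o⁴ − d_i⁴)/64 = π(224⁴ − 183.0⁴)/64 = 6.853×10^7 mm⁴
I = 6.853×10^-5 m⁴
Required critical load P_cr = n·P = 3.3 × 100 = 330.0 kN = 3.300×10^5 N
From P_cr = π²EI/(K·L)²:  L = (1/K)·√(π²EI/P_cr) = (1/2)·√(π²×6.93×10^10×6.853×10^-5/3.300×10^5)
L = 5.96 m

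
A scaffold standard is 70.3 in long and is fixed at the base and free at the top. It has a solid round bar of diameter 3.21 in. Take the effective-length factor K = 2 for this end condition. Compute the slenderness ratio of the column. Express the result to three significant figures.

I = πd⁴/64 = π×3.21⁴/64 = 5.212 in⁴
A = 8.093 in²;  r_min = √(I/A) = √(5.212/8.093) = 0.8025 in
L_e = K·L = 2 × 70.3 = 140.6 in
λ = L_e / r_min = 140.60 / 0.8025 = 175

λ ≈ 175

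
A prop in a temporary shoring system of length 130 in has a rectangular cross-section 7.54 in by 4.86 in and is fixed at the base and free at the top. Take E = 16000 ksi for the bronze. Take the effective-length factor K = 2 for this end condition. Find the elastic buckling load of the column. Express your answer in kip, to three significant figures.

Buckling occurs about the weak axis: I_min = h·b³/12 with b = 4.86 in (the shorter side).
I_min = 7.54×4.86³/12 = 72.13 in⁴
Effective length L_e = K·L = 2 × 130 = 260.0 in
P_cr = π²EI / L_e² = π² × 16000×10³ × 72.13 / 260.0² = 1.685×10^5 lb

P_cr ≈ 168 kip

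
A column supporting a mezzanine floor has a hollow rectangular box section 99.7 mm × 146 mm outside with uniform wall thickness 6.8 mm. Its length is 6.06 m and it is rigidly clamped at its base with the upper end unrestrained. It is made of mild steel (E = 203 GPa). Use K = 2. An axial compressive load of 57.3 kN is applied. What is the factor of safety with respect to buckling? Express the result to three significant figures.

n ≈ 1.19

Inner dimensions: h_i = 146 − 2×6.8 = 132.4 mm, b_i = 99.7 − 2×6.8 = 86.10 mm
Weak-axis I_min = (h_o·b_o³ − h_i·b_i³)/12 with b_o = 99.7, b_i = 86.10 mm (shorter outer/inner sides).
I_min = (146×99.7³ − 132.4×86.10³)/12 = 5.015×10^6 mm⁴
I = 5.015×10^6 mm⁴ = 5.015×10^-6 m⁴
Effective length L_e = K·L = 2 × 6.06 = 12.12 m
P_cr = π²EI / L_e² = π² × 203×10⁹ × 5.015×10^-6 / 12.12² = 6.840×10^4 N
Factor of safety n = P_cr / P = 68.403 / 57.3 = 1.19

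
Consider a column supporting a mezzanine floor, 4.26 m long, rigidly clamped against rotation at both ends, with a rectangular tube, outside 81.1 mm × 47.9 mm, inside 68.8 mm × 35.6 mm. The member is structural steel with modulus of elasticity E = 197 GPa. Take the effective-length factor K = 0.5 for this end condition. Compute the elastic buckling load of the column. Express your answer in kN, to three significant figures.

P_cr ≈ 207 kN

Weak-axis I_min = (h_o·b_o³ − h_i·b_i³)/12 with b_o = 47.9, b_i = 35.60 mm (shorter outer/inner sides).
I_min = (81.1×47.9³ − 68.80×35.60³)/12 = 4.841×10^5 mm⁴
I = 4.841×10^5 mm⁴ = 4.841×10^-7 m⁴
Effective length L_e = K·L = 0.5 × 4.26 = 2.130 m
P_cr = π²EI / L_e² = π² × 197×10⁹ × 4.841×10^-7 / 2.130² = 2.075×10^5 N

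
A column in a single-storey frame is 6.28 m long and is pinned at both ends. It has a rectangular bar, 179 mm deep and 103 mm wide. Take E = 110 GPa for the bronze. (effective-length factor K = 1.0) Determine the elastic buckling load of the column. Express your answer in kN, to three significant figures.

P_cr ≈ 449 kN

Buckling occurs about the weak axis: I_min = h·b³/12 with b = 103 mm (the shorter side).
I_min = 179×103³/12 = 1.630×10^7 mm⁴
I = 1.630×10^7 mm⁴ = 1.630×10^-5 m⁴
Effective length L_e = K·L = 1 × 6.28 = 6.280 m
P_cr = π²EI / L_e² = π² × 110×10⁹ × 1.630×10^-5 / 6.280² = 4.487×10^5 N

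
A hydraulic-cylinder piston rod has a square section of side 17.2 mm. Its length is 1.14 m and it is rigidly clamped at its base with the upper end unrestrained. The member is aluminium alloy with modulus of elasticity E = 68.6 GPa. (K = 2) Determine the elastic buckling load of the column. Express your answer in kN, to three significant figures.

I = a⁴/12 = 17.2⁴/12 = 7.293×10^3 mm⁴
I = 7.293×10^3 mm⁴ = 7.293×10^-9 m⁴
Effective length L_e = K·L = 2 × 1.14 = 2.280 m
P_cr = π²EI / L_e² = π² × 68.6×10⁹ × 7.293×10^-9 / 2.280² = 949.9 N

P_cr ≈ 0.950 kN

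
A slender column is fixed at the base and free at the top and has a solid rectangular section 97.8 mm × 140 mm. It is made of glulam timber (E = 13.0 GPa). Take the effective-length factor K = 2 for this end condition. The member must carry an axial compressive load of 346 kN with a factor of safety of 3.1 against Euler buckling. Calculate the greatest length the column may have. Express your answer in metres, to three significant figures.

Buckling occurs about the weak axis: I_min = h·b³/12 with b = 97.8 mm (the shorter side).
I_min = 140×97.8³/12 = 1.091×10^7 mm⁴
I = 1.091×10^-5 m⁴
Required critical load P_cr = n·P = 3.1 × 346 = 1073 kN = 1.073×10^6 N
From P_cr = π²EI/(K·L)²:  L = (1/K)·√(π²EI/P_cr) = (1/2)·√(π²×1.30×10^10×1.091×10^-5/1.073×10^6)
L = 0.571 m

L_max ≈ 0.571 m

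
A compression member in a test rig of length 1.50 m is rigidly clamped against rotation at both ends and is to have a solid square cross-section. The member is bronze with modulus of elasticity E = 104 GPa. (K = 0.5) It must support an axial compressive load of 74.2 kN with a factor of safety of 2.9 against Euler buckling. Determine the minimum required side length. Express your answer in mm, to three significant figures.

a ≈ 34.5 mm

Required P_cr = n·P = 2.9 × 74.2 = 215.2 kN
L_e = K·L = 0.5 × 1.50 = 0.7500 m
Required I = P_cr·L_e²/(π²E) = 2.152×10^5 × 0.7500² / (π² × 1.04×10^11) = 1.179×10^-7 m⁴
I_req = 1.179×10^5 mm⁴
Solid square: I = a⁴/12  ⇒  a = (12I)^(1/4) = (12×1.179×10^5)^(1/4) = 34.5 mm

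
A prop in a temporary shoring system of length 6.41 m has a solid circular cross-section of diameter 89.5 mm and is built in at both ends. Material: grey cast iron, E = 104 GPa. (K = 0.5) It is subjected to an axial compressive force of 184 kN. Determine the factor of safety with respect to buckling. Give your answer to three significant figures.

n ≈ 1.71

I = πd⁴/64 = π×89.5⁴/64 = 3.150×10^6 mm⁴
I = 3.150×10^6 mm⁴ = 3.150×10^-6 m⁴
Effective length L_e = K·L = 0.5 × 6.41 = 3.205 m
P_cr = π²EI / L_e² = π² × 104×10⁹ × 3.150×10^-6 / 3.205² = 3.147×10^5 N
Factor of safety n = P_cr / P = 314.73 / 184 = 1.71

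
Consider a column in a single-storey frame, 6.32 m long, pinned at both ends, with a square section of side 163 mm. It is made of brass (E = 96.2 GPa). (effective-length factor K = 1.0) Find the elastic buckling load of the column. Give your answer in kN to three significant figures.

I = a⁴/12 = 163⁴/12 = 5.883×10^7 mm⁴
I = 5.883×10^7 mm⁴ = 5.883×10^-5 m⁴
Effective length L_e = K·L = 1 × 6.32 = 6.320 m
P_cr = π²EI / L_e² = π² × 96.2×10⁹ × 5.883×10^-5 / 6.320² = 1.398×10^6 N

P_cr ≈ 1400 kN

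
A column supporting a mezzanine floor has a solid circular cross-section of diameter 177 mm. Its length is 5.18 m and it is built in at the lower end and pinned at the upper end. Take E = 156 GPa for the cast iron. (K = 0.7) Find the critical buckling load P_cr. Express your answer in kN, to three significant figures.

P_cr ≈ 5640 kN

I = πd⁴/64 = π×177⁴/64 = 4.818×10^7 mm⁴
I = 4.818×10^7 mm⁴ = 4.818×10^-5 m⁴
Effective length L_e = K·L = 0.7 × 5.18 = 3.626 m
P_cr = π²EI / L_e² = π² × 156×10⁹ × 4.818×10^-5 / 3.626² = 5.642×10^6 N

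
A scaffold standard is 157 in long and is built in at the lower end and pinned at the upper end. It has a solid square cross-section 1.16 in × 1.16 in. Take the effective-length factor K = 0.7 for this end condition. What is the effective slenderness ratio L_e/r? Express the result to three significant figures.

For a square r = a/√12 = 1.16/√12 = 0.3349 in
L_e = K·L = 0.7 × 157 = 109.9 in
λ = L_e / r_min = 109.90 / 0.3349 = 328

λ ≈ 328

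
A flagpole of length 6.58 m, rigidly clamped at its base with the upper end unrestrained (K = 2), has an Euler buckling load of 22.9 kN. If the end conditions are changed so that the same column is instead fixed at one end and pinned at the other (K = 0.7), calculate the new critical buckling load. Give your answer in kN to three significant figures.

P_cr ≈ 187 kN

P_cr ∝ 1/K², so P_cr,new = P_cr,old × (K_old/K_new)² = 22.9 × (2/0.7)²
= 22.9 × 8.163 = 187 kN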